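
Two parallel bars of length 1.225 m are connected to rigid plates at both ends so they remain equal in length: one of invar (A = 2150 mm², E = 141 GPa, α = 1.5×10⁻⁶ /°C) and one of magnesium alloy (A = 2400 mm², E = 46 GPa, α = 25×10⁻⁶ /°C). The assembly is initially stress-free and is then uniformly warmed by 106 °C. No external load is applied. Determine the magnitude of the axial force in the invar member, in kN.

The magnesium alloy has the larger α, so on heating it would change length more than the invar if both were free. The rigid plates force a common final length, so the magnesium alloy is put into compression and the invar into tension, with equal and opposite forces P (no external load).
Setting the final lengths equal and cancelling L: (α₁ − α₂)ΔT = P/(A₁E₁) + P/(A₂E₂).
|α₁ − α₂|·ΔT = 23.5×10⁻⁶ × 106 = 0.002491.
1/(A₁E₁) + 1/(A₂E₂) = 1/(2150×141×10³) + 1/(2400×46×10³) = 1.236×10⁻⁸ N⁻¹.
So P = 0.002491 / 1.236×10⁻⁸ = 201.6 kN.

P ≈ 202 kN (tensile in the invar)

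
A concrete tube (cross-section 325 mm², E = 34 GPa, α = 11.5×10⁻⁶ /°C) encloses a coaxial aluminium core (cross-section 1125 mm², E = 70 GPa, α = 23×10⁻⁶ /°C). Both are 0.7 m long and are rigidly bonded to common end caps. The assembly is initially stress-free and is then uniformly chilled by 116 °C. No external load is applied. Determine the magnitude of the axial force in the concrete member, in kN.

The aluminium has the larger α, so on cooling it would change length more than the concrete if both were free. The rigid plates force a common final length, so the aluminium is put into tension and the concrete into compression, with equal and opposite forces P (no external load).
Equating the net (thermal + elastic) strains gives |α₁ − α₂|·ΔT = P·[1/(A₁E₁) + 1/(A₂E₂)].
|α₁ − α₂|·ΔT = 11.5×10⁻⁶ × 116 = 0.001334.
1/(A₁E₁) + 1/(A₂E₂) = 1/(325×34×10³) + 1/(1125×70×10³) = 1.032×10⁻⁷ N⁻¹.
P = 0.001334 / 1.032×10⁻⁷ = 12930 N = 12.93 kN.

P ≈ 12.9 kN (compressive in the concrete)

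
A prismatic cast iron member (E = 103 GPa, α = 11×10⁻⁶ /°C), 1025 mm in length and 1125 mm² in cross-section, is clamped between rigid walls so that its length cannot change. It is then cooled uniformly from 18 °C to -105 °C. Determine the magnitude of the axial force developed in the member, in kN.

P ≈ 157 kN (tensile)

With zero net strain, σ = E·αΔT = 103 GPa × 11×10⁻⁶ × 123 = 139.4 MPa.
Then P = σA = 139.4 × 1125 mm² = 156.8 kN, tensile.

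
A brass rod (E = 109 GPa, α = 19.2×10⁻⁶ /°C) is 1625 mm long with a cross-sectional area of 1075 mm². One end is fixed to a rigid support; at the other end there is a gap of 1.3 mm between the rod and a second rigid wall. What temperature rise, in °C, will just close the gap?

ΔT ≈ 41.7 °C

The gap closes when αΔT L = 1.3 mm, since the rod is still unstressed at that instant.
So ΔT = g/(αL) = 1.3/(19.2×10⁻⁶ × 1625) = 41.67 °C.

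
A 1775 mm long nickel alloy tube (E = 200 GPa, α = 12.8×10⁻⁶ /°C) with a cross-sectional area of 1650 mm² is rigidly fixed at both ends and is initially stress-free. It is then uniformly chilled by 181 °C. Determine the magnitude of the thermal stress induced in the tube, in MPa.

With length fixed, the mechanical strain must cancel the thermal strain αΔT = 12.8×10⁻⁶ × 181 = 2316.8×10⁻⁶.
Hence σ = E·αΔT = 200×10³ × 2316.8×10⁻⁶ = 463.4 MPa, tensile.

σ ≈ 463 MPa (tensile)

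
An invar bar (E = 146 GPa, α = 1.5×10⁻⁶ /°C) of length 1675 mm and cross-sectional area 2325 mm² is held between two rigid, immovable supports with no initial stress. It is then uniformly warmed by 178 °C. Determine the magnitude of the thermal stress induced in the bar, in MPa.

Because both ends are immovable the net strain is zero, and the suppressed thermal strain is αΔT = 1.5×10⁻⁶ × 178 = 267×10⁻⁶.
The stress required to suppress this strain is σ = Eε = 146×10³ × 267×10⁻⁶ = 38.98 MPa, compressive since the bar is trying to expand.

σ ≈ 39 MPa (compressive)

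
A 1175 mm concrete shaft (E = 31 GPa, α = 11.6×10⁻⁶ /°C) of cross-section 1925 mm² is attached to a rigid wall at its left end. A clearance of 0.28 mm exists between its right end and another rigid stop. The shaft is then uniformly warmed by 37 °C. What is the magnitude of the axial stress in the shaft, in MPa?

σ ≈ 5.92 MPa (compressive)

Unrestrained expansion: δ_free = αΔT L = 11.6×10⁻⁶ × 37 × 1175 = 0.5043 mm.
The gap closes (δ_free > 0.28 mm) and the wall then resists a further 0.5043 − 0.28 = 0.2243 mm of expansion.
That suppressed elongation corresponds to σ = E·Δ/L = 31×10³ × 0.2243/1175 = 5.918 MPa.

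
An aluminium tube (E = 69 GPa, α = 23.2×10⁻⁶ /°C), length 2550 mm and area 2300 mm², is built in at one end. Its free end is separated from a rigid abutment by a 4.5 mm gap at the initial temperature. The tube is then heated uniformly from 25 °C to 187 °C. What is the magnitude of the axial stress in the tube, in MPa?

Free thermal elongation = αΔT L = 23.2×10⁻⁶ × 162 × 2550 = 9.584 mm.
After closing the 4.5 mm clearance, 9.584 − 4.5 = 5.084 mm of expansion remains to be suppressed by the wall.
Compatibility: PL/(AE) = 5.084 mm, so σ = P/A = E × (5.084/2550) = 137.6 MPa.

σ ≈ 138 MPa (compressive)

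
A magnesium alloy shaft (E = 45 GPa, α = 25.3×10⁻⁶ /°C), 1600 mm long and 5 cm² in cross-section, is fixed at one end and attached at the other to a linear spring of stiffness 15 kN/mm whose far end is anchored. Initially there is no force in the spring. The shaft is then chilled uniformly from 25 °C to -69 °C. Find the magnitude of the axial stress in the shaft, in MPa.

σ ≈ 55.2 MPa (tensile)

Free thermal contraction: δ_free = αΔT L = 25.3×10⁻⁶ × 94 × 1600 = 3.805 mm.
With a force P in the spring, the elastic change of the shaft is PL/(AE) and that of the spring is P/k; compatibility requires their sum to equal δ_free.
So P = δ_free / [L/(AE) + 1/k] = 3.805 / [ 1600/(500×45×10³) + 1/(15×10³) ].
P = 3.805 / 0.0001378 = 27620 N.
σ = P/A = 27620/500 = 55.24 MPa.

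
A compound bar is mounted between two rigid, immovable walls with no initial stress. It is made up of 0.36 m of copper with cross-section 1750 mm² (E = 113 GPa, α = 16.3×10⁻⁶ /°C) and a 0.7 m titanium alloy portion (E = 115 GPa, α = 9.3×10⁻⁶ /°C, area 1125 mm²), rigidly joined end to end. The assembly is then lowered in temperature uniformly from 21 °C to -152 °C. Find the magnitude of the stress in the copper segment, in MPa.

σ ≈ 169 MPa (tensile)

Free thermal contraction of the whole bar: Σ αᵢΔT Lᵢ = 16.3×10⁻⁶×173×360 + 9.3×10⁻⁶×173×700 = 2.141 mm.
The rigid supports impose zero overall length change; the single axial force P common to all segments must satisfy P Σ Lᵢ/(AᵢEᵢ) = δ_free.
Σ Lᵢ/(AᵢEᵢ) = 360/(1750×113×10³) + 700/(1125×115×10³) = 7.231×10⁻⁶ mm/N.
P = 2.141 / 7.231×10⁻⁶ = 296100 N = 296.1 kN, tensile.
σ_{copper} = P / A = 296100 / 1750 = 169.2 MPa.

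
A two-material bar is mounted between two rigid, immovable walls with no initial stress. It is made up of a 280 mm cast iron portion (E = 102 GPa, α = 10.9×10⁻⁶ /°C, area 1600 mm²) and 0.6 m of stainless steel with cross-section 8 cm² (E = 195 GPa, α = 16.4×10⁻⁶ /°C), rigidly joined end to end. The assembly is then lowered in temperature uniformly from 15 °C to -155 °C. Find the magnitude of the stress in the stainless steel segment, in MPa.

If the supports were absent, the total length change would be Σ αᵢΔT Lᵢ = 10.9×10⁻⁶×170×280 + 16.4×10⁻⁶×170×600 = 2.192 mm.
The rigid supports impose zero overall length change; the single axial force P common to all segments must satisfy P Σ Lᵢ/(AᵢEᵢ) = δ_free.
The series flexibility is Σ Lᵢ/(AᵢEᵢ) = 280/(1600×102×10³) + 600/(800×195×10³) = 5.562×10⁻⁶ mm/N.
So P = 2.192 / 5.562×10⁻⁶ = 394 kN, tensile.
σ_{stainless steel} = P / A = 394000 / 800 = 492.6 MPa.

σ ≈ 493 MPa (tensile)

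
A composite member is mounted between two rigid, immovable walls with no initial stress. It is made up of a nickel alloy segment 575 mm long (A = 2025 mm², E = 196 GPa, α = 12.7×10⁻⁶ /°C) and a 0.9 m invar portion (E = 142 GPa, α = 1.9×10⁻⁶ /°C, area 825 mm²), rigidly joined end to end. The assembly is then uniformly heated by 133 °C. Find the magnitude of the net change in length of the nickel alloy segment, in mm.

|ΔL| ≈ 0.781 mm

If the supports were absent, the total length change would be Σ αᵢΔT Lᵢ = 12.7×10⁻⁶×133×575 + 1.9×10⁻⁶×133×900 = 1.199 mm.
The rigid supports impose zero overall length change; the single axial force P common to all segments must satisfy P Σ Lᵢ/(AᵢEᵢ) = δ_free.
Σ Lᵢ/(AᵢEᵢ) = 575/(2025×196×10³) + 900/(825×142×10³) = 9.131×10⁻⁶ mm/N.
So P = 1.199 / 9.131×10⁻⁶ = 131.3 kN, compressive.
For the nickel alloy segment, free thermal change = 12.7×10⁻⁶×133×575 = 0.9712 mm and elastic change from P = 131300×575/(2025×196×10³) = 0.1902 mm; these oppose, so the net change is 0.781 mm (segment lengthens).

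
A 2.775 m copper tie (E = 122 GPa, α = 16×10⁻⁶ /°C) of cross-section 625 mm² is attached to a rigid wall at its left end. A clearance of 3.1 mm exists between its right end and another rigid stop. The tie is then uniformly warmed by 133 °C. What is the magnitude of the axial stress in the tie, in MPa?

σ ≈ 123 MPa (compressive)

If the wall were absent the tie would grow by αΔT L = 16×10⁻⁶ × 133 × 2775 = 5.905 mm.
After closing the 3.1 mm clearance, 5.905 − 3.1 = 2.805 mm of expansion remains to be suppressed by the wall.
So σ = E(δ_free − g)/L = 122×10³ × 2.805/2775 = 123.3 MPa.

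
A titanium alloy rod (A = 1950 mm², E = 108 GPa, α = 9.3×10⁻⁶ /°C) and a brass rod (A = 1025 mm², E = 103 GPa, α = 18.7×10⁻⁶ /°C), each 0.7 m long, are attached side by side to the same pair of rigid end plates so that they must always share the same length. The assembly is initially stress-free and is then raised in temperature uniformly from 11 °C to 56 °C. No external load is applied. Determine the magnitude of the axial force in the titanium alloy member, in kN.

Equilibrium of a rigid end plate with no external load gives equal and opposite internal forces ±P in the two members. Since α_{brass} > α_{titanium alloy}, heating drives the brass into compression and the titanium alloy into tension.
Setting the final lengths equal and cancelling L: (α₁ − α₂)ΔT = P/(A₁E₁) + P/(A₂E₂).
|α₁ − α₂|·ΔT = 9.4×10⁻⁶ × 45 = 0.000423.
1/(A₁E₁) + 1/(A₂E₂) = 1/(1950×108×10³) + 1/(1025×103×10³) = 1.422×10⁻⁸ N⁻¹.
So P = 0.000423 / 1.422×10⁻⁸ = 29.75 kN.

P ≈ 29.7 kN (tensile in the titanium alloy)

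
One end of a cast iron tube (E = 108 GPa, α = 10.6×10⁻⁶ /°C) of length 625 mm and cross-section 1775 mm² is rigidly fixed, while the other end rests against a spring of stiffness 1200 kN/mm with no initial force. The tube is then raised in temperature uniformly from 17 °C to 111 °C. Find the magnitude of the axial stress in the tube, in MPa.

σ ≈ 85.7 MPa (compressive)

The unrestrained thermal change is αΔT L = 10.6×10⁻⁶ × 94 × 625 = 0.6227 mm.
With a force P in the spring, the elastic change of the tube is PL/(AE) and that of the spring is P/k; compatibility requires their sum to equal δ_free.
P [ L/(AE) + 1/k ] = δ_free → P [ 625/(1775×108×10³) + 1/(1200×10³) ] = 0.6227.
P = 0.6227 / 4.094×10⁻⁶ = 152100 N.
σ = P/A = 152100/1775 = 85.71 MPa.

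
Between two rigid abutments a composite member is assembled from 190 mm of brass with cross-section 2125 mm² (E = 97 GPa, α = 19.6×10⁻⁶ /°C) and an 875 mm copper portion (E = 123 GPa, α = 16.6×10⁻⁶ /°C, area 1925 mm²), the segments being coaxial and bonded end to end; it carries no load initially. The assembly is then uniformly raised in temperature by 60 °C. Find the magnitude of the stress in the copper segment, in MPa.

With the walls removed the bar would change length by δ_free = Σ αᵢΔT Lᵢ = 19.6×10⁻⁶×60×190 + 16.6×10⁻⁶×60×875 = 1.095 mm.
The rigid supports impose zero overall length change; the single axial force P common to all segments must satisfy P Σ Lᵢ/(AᵢEᵢ) = δ_free.
The series flexibility is Σ Lᵢ/(AᵢEᵢ) = 190/(2125×97×10³) + 875/(1925×123×10³) = 4.617×10⁻⁶ mm/N.
P = 1.095 / 4.617×10⁻⁶ = 237100 N = 237.1 kN, compressive.
σ_{copper} = P / A = 237100 / 1925 = 123.2 MPa.

σ ≈ 123 MPa (compressive)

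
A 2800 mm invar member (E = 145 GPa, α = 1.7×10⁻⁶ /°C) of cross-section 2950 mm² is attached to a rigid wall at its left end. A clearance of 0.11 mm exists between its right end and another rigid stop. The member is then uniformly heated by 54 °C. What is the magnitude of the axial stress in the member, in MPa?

σ ≈ 7.61 MPa (compressive)

If the wall were absent the member would grow by αΔT L = 1.7×10⁻⁶ × 54 × 2800 = 0.257 mm.
The gap closes (δ_free > 0.11 mm) and the wall then resists a further 0.257 − 0.11 = 0.147 mm of expansion.
Compatibility: PL/(AE) = 0.147 mm, so σ = P/A = E × (0.147/2800) = 7.615 MPa.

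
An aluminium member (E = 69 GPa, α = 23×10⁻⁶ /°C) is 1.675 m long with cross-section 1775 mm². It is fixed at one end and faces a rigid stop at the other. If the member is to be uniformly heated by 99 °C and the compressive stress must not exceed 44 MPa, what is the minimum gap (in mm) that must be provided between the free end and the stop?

With no wall the member would lengthen by αΔT L = 23×10⁻⁶ × 99 × 1675 = 3.814 mm.
At the allowable stress the elastic shortening the wall may impose is σL/E = 44 × 1675 / (69×10³) = 1.068 mm.
So the gap has to take up the difference, g_min = δ_free − σL/E = 3.814 − 1.068 = 2.746 mm.

g ≈ 2.75 mm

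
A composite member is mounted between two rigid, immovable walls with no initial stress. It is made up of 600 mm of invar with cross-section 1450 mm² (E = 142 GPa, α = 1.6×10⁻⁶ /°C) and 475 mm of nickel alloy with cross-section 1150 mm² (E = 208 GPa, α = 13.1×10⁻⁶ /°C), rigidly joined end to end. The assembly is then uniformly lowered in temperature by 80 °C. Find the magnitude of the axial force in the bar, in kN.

With the walls removed the bar would change length by δ_free = Σ αᵢΔT Lᵢ = 1.6×10⁻⁶×80×600 + 13.1×10⁻⁶×80×475 = 0.5746 mm.
The walls prevent any net length change, so an axial force P (same in every segment) develops. Compatibility: P · Σ Lᵢ/(AᵢEᵢ) = δ_free.
Σ Lᵢ/(AᵢEᵢ) = 600/(1450×142×10³) + 475/(1150×208×10³) = 4.9×10⁻⁶ mm/N.
So P = 0.5746 / 4.9×10⁻⁶ = 117.3 kN, tensile.

P ≈ 117 kN (tensile)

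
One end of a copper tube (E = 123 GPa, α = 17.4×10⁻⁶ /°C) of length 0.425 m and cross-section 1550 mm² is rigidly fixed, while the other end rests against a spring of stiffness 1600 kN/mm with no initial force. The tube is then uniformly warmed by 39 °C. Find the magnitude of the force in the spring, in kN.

P ≈ 101 kN

The unrestrained thermal change is αΔT L = 17.4×10⁻⁶ × 39 × 425 = 0.2884 mm.
Let P be the compressive force at the spring. The tube shortens elastically by PL/(AE) and the spring compresses by P/k; together these equal δ_free.
P [ L/(AE) + 1/k ] = δ_free → P [ 425/(1550×123×10³) + 1/(1600×10³) ] = 0.2884.
P = 0.2884 / 2.854×10⁻⁶ = 101000 N.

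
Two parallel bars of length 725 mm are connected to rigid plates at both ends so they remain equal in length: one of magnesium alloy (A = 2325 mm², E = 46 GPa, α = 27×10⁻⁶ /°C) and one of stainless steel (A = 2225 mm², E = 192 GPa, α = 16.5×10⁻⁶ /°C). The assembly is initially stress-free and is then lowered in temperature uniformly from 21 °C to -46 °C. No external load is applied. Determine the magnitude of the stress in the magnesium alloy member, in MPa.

Equilibrium of a rigid end plate with no external load gives equal and opposite internal forces ±P in the two members. Since α_{magnesium alloy} > α_{stainless steel}, cooling drives the magnesium alloy into tension and the stainless steel into compression.
Compatibility of the two members (thermal + elastic change equal): (α₁ − α₂)ΔT = P·[1/(A₁E₁) + 1/(A₂E₂)].
|α₁ − α₂|·ΔT = 10.5×10⁻⁶ × 67 = 0.0007035.
1/(A₁E₁) + 1/(A₂E₂) = 1/(2325×46×10³) + 1/(2225×192×10³) = 1.169×10⁻⁸ N⁻¹.
So P = 0.0007035 / 1.169×10⁻⁸ = 60.17 kN.
σ_{magnesium alloy} = P/A₁ = 60170/2325 = 25.88 MPa, tensile.

σ ≈ 25.9 MPa (tensile)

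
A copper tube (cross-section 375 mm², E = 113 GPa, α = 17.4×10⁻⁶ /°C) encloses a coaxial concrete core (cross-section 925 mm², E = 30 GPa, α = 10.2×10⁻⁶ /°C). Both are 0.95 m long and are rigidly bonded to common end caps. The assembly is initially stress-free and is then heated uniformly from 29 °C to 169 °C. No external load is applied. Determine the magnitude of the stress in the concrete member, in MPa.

σ ≈ 18.3 MPa (tensile)

Both members must finish at the same length. With the larger α, the copper tends to over-expand; the plates restrain it, putting the copper in compression and the concrete in tension. With no external load the two internal forces are equal and opposite, magnitude P.
Compatibility of the two members (thermal + elastic change equal): (α₁ − α₂)ΔT = P·[1/(A₁E₁) + 1/(A₂E₂)].
|α₁ − α₂|·ΔT = 7.2×10⁻⁶ × 140 = 0.001008.
1/(A₁E₁) + 1/(A₂E₂) = 1/(375×113×10³) + 1/(925×30×10³) = 5.963×10⁻⁸ N⁻¹.
P = 0.001008 / 5.963×10⁻⁸ = 16900 N = 16.9 kN.
σ_{concrete} = P/A₂ = 16900/925 = 18.27 MPa, tensile.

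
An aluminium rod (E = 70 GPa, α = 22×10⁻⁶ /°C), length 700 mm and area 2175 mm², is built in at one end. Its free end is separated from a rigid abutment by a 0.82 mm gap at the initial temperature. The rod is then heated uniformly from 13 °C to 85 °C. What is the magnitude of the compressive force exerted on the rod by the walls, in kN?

If the wall were absent the rod would grow by αΔT L = 22×10⁻⁶ × 72 × 700 = 1.109 mm.
This exceeds the 0.82 mm gap, so the wall pushes back. The portion of expansion that must be recovered elastically is δ_free − gap = 1.109 − 0.82 = 0.2888 mm.
So σ = E(δ_free − g)/L = 70×10³ × 0.2888/700 = 28.88 MPa.
P = σA = 28.88 × 2175 = 62.81 kN.

P ≈ 62.8 kN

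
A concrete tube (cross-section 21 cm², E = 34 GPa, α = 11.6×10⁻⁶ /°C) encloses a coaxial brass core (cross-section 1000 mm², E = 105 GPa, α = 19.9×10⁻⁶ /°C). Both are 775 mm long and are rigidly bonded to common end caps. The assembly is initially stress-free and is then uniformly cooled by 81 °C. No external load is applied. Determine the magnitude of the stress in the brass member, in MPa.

σ ≈ 28.6 MPa (tensile)

Both members must finish at the same length. With the larger α, the brass tends to over-contract; the plates restrain it, putting the brass in tension and the concrete in compression. With no external load the two internal forces are equal and opposite, magnitude P.
Equating the net (thermal + elastic) strains gives |α₁ − α₂|·ΔT = P·[1/(A₁E₁) + 1/(A₂E₂)].
|α₁ − α₂|·ΔT = 8.3×10⁻⁶ × 81 = 0.0006723.
1/(A₁E₁) + 1/(A₂E₂) = 1/(2100×34×10³) + 1/(1000×105×10³) = 2.353×10⁻⁸ N⁻¹.
So P = 0.0006723 / 2.353×10⁻⁸ = 28.57 kN.
σ_{brass} = P/A₂ = 28570/1000 = 28.57 MPa, tensile.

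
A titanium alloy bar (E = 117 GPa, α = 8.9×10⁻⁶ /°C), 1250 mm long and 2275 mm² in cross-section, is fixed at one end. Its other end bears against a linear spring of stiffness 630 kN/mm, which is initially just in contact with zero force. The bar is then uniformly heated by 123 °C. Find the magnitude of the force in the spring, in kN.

If the spring were absent the bar would lengthen by αΔT L = 8.9×10⁻⁶ × 123 × 1250 = 1.368 mm.
With a force P in the spring, the elastic change of the bar is PL/(AE) and that of the spring is P/k; compatibility requires their sum to equal δ_free.
P [ L/(AE) + 1/k ] = δ_free → P [ 1250/(2275×117×10³) + 1/(630×10³) ] = 1.368.
P = 1.368 / 6.283×10⁻⁶ = 217800 N.

P ≈ 218 kN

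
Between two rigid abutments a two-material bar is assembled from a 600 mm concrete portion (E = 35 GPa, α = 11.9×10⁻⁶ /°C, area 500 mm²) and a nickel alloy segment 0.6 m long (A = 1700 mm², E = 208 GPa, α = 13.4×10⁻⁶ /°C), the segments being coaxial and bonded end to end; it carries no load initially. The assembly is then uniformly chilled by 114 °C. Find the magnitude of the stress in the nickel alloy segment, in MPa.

With the walls removed the bar would change length by δ_free = Σ αᵢΔT Lᵢ = 11.9×10⁻⁶×114×600 + 13.4×10⁻⁶×114×600 = 1.731 mm.
The rigid supports impose zero overall length change; the single axial force P common to all segments must satisfy P Σ Lᵢ/(AᵢEᵢ) = δ_free.
Σ Lᵢ/(AᵢEᵢ) = 600/(500×35×10³) + 600/(1700×208×10³) = 3.598×10⁻⁵ mm/N.
P = 1.731 / 3.598×10⁻⁵ = 48090 N = 48.09 kN, tensile.
σ_{nickel alloy} = P / A = 48090 / 1700 = 28.29 MPa.

σ ≈ 28.3 MPa (tensile)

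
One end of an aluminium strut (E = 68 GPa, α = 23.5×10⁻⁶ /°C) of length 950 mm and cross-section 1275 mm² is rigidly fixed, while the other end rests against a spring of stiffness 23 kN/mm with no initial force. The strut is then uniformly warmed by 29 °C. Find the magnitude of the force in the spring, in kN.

P ≈ 11.9 kN

If the spring were absent the strut would lengthen by αΔT L = 23.5×10⁻⁶ × 29 × 950 = 0.6474 mm.
With a force P in the spring, the elastic change of the strut is PL/(AE) and that of the spring is P/k; compatibility requires their sum to equal δ_free.
So P = δ_free / [L/(AE) + 1/k] = 0.6474 / [ 950/(1275×68×10³) + 1/(23×10³) ].
P = 0.6474 / 5.444×10⁻⁵ = 11890 N.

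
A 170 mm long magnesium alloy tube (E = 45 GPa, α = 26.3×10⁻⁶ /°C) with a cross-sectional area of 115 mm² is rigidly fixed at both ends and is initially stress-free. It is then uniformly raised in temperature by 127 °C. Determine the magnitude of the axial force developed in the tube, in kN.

With zero net strain, σ = E·αΔT = 45 GPa × 26.3×10⁻⁶ × 127 = 150.3 MPa.
Axial force P = σA = 150.3 × 115 = 17290 N = 17.29 kN, compressive.

P ≈ 17.3 kN (compressive)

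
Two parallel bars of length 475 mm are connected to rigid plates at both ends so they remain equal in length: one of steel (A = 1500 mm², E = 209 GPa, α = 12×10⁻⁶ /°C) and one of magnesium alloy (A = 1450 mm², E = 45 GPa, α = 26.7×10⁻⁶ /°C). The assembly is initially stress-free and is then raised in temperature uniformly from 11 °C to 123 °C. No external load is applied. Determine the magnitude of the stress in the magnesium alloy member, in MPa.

Equilibrium of a rigid end plate with no external load gives equal and opposite internal forces ±P in the two members. Since α_{magnesium alloy} > α_{steel}, heating drives the magnesium alloy into compression and the steel into tension.
Equating the net (thermal + elastic) strains gives |α₁ − α₂|·ΔT = P·[1/(A₁E₁) + 1/(A₂E₂)].
|α₁ − α₂|·ΔT = 14.7×10⁻⁶ × 112 = 0.001646.
1/(A₁E₁) + 1/(A₂E₂) = 1/(1500×209×10³) + 1/(1450×45×10³) = 1.852×10⁻⁸ N⁻¹.
So P = 0.001646 / 1.852×10⁻⁸ = 88.92 kN.
σ_{magnesium alloy} = P/A₂ = 88920/1450 = 61.32 MPa, compressive.

σ ≈ 61.3 MPa (compressive)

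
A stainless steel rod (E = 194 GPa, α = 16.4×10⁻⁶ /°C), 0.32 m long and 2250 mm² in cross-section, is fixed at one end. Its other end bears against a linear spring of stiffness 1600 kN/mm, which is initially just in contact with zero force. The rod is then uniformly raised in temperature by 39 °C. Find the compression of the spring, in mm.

If the spring were absent the rod would lengthen by αΔT L = 16.4×10⁻⁶ × 39 × 320 = 0.2047 mm.
With a force P in the spring, the elastic change of the rod is PL/(AE) and that of the spring is P/k; compatibility requires their sum to equal δ_free.
So P = δ_free / [L/(AE) + 1/k] = 0.2047 / [ 320/(2250×194×10³) + 1/(1600×10³) ].
P = 0.2047 / 1.358×10⁻⁶ = 150700 N.
Spring compression = P/k = 150700/(1600×10³) = 0.09419 mm.

δ ≈ 0.0942 mm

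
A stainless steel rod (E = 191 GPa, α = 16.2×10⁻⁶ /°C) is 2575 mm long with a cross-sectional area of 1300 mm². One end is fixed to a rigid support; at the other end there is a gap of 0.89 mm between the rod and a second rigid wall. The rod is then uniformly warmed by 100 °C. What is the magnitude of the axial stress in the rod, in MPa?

Unrestrained expansion: δ_free = αΔT L = 16.2×10⁻⁶ × 100 × 2575 = 4.171 mm.
After closing the 0.89 mm clearance, 4.171 − 0.89 = 3.281 mm of expansion remains to be suppressed by the wall.
Compatibility: PL/(AE) = 3.281 mm, so σ = P/A = E × (3.281/2575) = 243.4 MPa.

σ ≈ 243 MPa (compressive)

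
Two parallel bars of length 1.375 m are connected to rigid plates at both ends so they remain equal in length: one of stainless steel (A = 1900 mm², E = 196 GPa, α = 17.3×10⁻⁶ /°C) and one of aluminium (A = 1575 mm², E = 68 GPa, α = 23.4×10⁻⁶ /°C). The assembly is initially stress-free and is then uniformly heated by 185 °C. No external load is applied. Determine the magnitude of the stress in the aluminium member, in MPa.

σ ≈ 59.6 MPa (compressive)

Both members must finish at the same length. With the larger α, the aluminium tends to over-expand; the plates restrain it, putting the aluminium in compression and the stainless steel in tension. With no external load the two internal forces are equal and opposite, magnitude P.
Compatibility of the two members (thermal + elastic change equal): (α₁ − α₂)ΔT = P·[1/(A₁E₁) + 1/(A₂E₂)].
|α₁ − α₂|·ΔT = 6.1×10⁻⁶ × 185 = 0.001128.
1/(A₁E₁) + 1/(A₂E₂) = 1/(1900×196×10³) + 1/(1575×68×10³) = 1.202×10⁻⁸ N⁻¹.
P = 0.001128 / 1.202×10⁻⁸ = 93870 N = 93.87 kN.
σ_{aluminium} = P/A₂ = 93870/1575 = 59.6 MPa, compressive.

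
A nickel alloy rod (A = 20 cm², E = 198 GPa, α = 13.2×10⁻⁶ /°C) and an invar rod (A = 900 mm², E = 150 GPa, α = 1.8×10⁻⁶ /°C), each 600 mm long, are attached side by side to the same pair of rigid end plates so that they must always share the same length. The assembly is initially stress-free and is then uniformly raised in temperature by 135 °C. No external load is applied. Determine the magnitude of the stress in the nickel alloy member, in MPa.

Equilibrium of a rigid end plate with no external load gives equal and opposite internal forces ±P in the two members. Since α_{nickel alloy} > α_{invar}, heating drives the nickel alloy into compression and the invar into tension.
Equating the net (thermal + elastic) strains gives |α₁ − α₂|·ΔT = P·[1/(A₁E₁) + 1/(A₂E₂)].
|α₁ − α₂|·ΔT = 11.4×10⁻⁶ × 135 = 0.001539.
1/(A₁E₁) + 1/(A₂E₂) = 1/(2000×198×10³) + 1/(900×150×10³) = 9.933×10⁻⁹ N⁻¹.
P = 0.001539 / 9.933×10⁻⁹ = 154900 N = 154.9 kN.
σ_{nickel alloy} = P/A₁ = 154900/2000 = 77.47 MPa, compressive.

σ ≈ 77.5 MPa (compressive)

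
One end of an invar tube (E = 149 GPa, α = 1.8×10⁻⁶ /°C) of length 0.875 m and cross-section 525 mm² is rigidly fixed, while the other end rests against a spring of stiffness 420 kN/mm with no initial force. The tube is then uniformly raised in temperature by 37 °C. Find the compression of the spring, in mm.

δ ≈ 0.0102 mm

The unrestrained thermal change is αΔT L = 1.8×10⁻⁶ × 37 × 875 = 0.05827 mm.
With a force P in the spring, the elastic change of the tube is PL/(AE) and that of the spring is P/k; compatibility requires their sum to equal δ_free.
P [ L/(AE) + 1/k ] = δ_free → P [ 875/(525×149×10³) + 1/(420×10³) ] = 0.05827.
P = 0.05827 / 1.357×10⁻⁵ = 4295 N.
Spring compression = P/k = 4295/(420×10³) = 0.01023 mm.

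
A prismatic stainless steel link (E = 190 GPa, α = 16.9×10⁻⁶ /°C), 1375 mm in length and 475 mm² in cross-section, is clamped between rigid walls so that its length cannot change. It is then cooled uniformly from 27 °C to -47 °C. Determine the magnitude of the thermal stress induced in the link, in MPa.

σ ≈ 238 MPa (tensile)

With length fixed, the mechanical strain must cancel the thermal strain αΔT = 16.9×10⁻⁶ × 74 = 1250.6×10⁻⁶.
σ = EαΔT = 190×10³ × 16.9×10⁻⁶ × 74 = 237.6 MPa (tensile; the link is trying to contract).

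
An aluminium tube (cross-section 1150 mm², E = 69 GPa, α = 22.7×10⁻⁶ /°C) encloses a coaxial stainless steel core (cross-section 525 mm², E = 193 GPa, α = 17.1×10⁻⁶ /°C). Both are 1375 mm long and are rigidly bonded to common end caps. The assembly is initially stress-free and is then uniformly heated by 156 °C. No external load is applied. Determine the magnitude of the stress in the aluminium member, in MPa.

σ ≈ 33.8 MPa (compressive)

The aluminium has the larger α, so on heating it would change length more than the stainless steel if both were free. The rigid plates force a common final length, so the aluminium is put into compression and the stainless steel into tension, with equal and opposite forces P (no external load).
Compatibility of the two members (thermal + elastic change equal): (α₁ − α₂)ΔT = P·[1/(A₁E₁) + 1/(A₂E₂)].
|α₁ − α₂|·ΔT = 5.6×10⁻⁶ × 156 = 0.0008736.
1/(A₁E₁) + 1/(A₂E₂) = 1/(1150×69×10³) + 1/(525×193×10³) = 2.247×10⁻⁸ N⁻¹.
So P = 0.0008736 / 2.247×10⁻⁸ = 38.88 kN.
σ_{aluminium} = P/A₁ = 38880/1150 = 33.8 MPa, compressive.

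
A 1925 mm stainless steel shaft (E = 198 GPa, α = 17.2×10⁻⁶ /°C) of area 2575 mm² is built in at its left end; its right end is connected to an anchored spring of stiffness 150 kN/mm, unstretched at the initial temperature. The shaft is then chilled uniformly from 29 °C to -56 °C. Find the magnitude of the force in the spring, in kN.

P ≈ 270 kN

The unrestrained thermal change is αΔT L = 17.2×10⁻⁶ × 85 × 1925 = 2.814 mm.
With a force P in the spring, the elastic change of the shaft is PL/(AE) and that of the spring is P/k; compatibility requires their sum to equal δ_free.
P [ L/(AE) + 1/k ] = δ_free → P [ 1925/(2575×198×10³) + 1/(150×10³) ] = 2.814.
P = 2.814 / 1.044×10⁻⁵ = 269500 N.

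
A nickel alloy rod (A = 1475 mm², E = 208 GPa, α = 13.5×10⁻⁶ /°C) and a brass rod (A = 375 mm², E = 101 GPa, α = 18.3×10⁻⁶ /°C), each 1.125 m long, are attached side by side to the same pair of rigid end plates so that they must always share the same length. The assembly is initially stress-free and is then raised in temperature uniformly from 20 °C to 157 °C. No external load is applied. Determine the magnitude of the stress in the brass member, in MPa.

Equilibrium of a rigid end plate with no external load gives equal and opposite internal forces ±P in the two members. Since α_{brass} > α_{nickel alloy}, heating drives the brass into compression and the nickel alloy into tension.
Compatibility of the two members (thermal + elastic change equal): (α₁ − α₂)ΔT = P·[1/(A₁E₁) + 1/(A₂E₂)].
|α₁ − α₂|·ΔT = 4.8×10⁻⁶ × 137 = 0.0006576.
1/(A₁E₁) + 1/(A₂E₂) = 1/(1475×208×10³) + 1/(375×101×10³) = 2.966×10⁻⁸ N⁻¹.
P = 0.0006576 / 2.966×10⁻⁸ = 22170 N = 22.17 kN.
σ_{brass} = P/A₂ = 22170/375 = 59.12 MPa, compressive.

σ ≈ 59.1 MPa (compressive)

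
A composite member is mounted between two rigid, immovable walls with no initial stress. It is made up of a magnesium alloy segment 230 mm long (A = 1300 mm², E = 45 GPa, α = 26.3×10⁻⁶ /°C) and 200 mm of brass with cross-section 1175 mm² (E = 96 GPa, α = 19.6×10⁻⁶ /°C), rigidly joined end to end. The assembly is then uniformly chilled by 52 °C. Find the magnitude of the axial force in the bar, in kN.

P ≈ 90.9 kN (tensile)

With the walls removed the bar would change length by δ_free = Σ αᵢΔT Lᵢ = 26.3×10⁻⁶×52×230 + 19.6×10⁻⁶×52×200 = 0.5184 mm.
Since the ends are fixed, an axial force P builds up, equal in every segment, with P · Σ Lᵢ/(AᵢEᵢ) = δ_free.
Σ Lᵢ/(AᵢEᵢ) = 230/(1300×45×10³) + 200/(1175×96×10³) = 5.705×10⁻⁶ mm/N.
P = 0.5184 / 5.705×10⁻⁶ = 90870 N = 90.87 kN, tensile.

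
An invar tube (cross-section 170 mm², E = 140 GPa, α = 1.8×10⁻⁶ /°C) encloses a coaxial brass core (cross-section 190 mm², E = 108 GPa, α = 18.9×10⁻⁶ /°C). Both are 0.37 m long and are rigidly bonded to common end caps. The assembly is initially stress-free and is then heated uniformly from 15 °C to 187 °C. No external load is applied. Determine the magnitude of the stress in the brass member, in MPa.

σ ≈ 171 MPa (compressive)

Both members must finish at the same length. With the larger α, the brass tends to over-expand; the plates restrain it, putting the brass in compression and the invar in tension. With no external load the two internal forces are equal and opposite, magnitude P.
Compatibility of the two members (thermal + elastic change equal): (α₁ − α₂)ΔT = P·[1/(A₁E₁) + 1/(A₂E₂)].
|α₁ − α₂|·ΔT = 17.1×10⁻⁶ × 172 = 0.002941.
1/(A₁E₁) + 1/(A₂E₂) = 1/(170×140×10³) + 1/(190×108×10³) = 9.075×10⁻⁸ N⁻¹.
So P = 0.002941 / 9.075×10⁻⁸ = 32.41 kN.
σ_{brass} = P/A₂ = 32410/190 = 170.6 MPa, compressive.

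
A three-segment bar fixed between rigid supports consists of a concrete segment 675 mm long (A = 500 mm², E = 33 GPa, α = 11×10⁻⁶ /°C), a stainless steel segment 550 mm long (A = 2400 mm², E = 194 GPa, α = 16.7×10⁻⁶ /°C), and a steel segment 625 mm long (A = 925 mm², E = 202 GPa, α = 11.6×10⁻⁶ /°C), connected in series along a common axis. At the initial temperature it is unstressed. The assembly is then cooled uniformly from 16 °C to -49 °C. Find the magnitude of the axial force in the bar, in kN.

Free thermal contraction of the whole bar: Σ αᵢΔT Lᵢ = 11×10⁻⁶×65×675 + 16.7×10⁻⁶×65×550 + 11.6×10⁻⁶×65×625 = 1.551 mm.
The rigid supports impose zero overall length change; the single axial force P common to all segments must satisfy P Σ Lᵢ/(AᵢEᵢ) = δ_free.
Σ Lᵢ/(AᵢEᵢ) = 675/(500×33×10³) + 550/(2400×194×10³) + 625/(925×202×10³) = 4.544×10⁻⁵ mm/N.
So P = 1.551 / 4.544×10⁻⁵ = 34.13 kN, tensile.

P ≈ 34.1 kN (tensile)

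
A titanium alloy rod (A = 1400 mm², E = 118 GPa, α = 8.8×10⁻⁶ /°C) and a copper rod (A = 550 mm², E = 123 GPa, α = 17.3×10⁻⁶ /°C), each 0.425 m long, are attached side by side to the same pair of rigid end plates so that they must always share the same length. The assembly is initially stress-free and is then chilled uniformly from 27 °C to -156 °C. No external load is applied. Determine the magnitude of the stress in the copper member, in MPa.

Both members must finish at the same length. With the larger α, the copper tends to over-contract; the plates restrain it, putting the copper in tension and the titanium alloy in compression. With no external load the two internal forces are equal and opposite, magnitude P.
Compatibility of the two members (thermal + elastic change equal): (α₁ − α₂)ΔT = P·[1/(A₁E₁) + 1/(A₂E₂)].
|α₁ − α₂|·ΔT = 8.5×10⁻⁶ × 183 = 0.001556.
1/(A₁E₁) + 1/(A₂E₂) = 1/(1400×118×10³) + 1/(550×123×10³) = 2.084×10⁻⁸ N⁻¹.
P = 0.001556 / 2.084×10⁻⁸ = 74660 N = 74.66 kN.
σ_{copper} = P/A₂ = 74660/550 = 135.7 MPa, tensile.

σ ≈ 136 MPa (tensile)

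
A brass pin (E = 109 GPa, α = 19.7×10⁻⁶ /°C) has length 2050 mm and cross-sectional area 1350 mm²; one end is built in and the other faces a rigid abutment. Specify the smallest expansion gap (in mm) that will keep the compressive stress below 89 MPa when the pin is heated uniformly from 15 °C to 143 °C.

g ≈ 3.5 mm

With no wall the pin would lengthen by αΔT L = 19.7×10⁻⁶ × 128 × 2050 = 5.169 mm.
At the allowable stress the elastic shortening the wall may impose is σL/E = 89 × 2050 / (109×10³) = 1.674 mm.
So the gap has to take up the difference, g_min = δ_free − σL/E = 5.169 − 1.674 = 3.495 mm.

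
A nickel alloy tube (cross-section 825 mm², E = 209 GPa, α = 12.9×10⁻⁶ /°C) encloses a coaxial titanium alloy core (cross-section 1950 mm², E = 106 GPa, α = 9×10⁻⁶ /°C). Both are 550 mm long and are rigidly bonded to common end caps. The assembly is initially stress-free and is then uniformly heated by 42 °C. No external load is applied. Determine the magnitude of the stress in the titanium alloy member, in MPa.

σ ≈ 7.9 MPa (tensile)

Equilibrium of a rigid end plate with no external load gives equal and opposite internal forces ±P in the two members. Since α_{nickel alloy} > α_{titanium alloy}, heating drives the nickel alloy into compression and the titanium alloy into tension.
Compatibility of the two members (thermal + elastic change equal): (α₁ − α₂)ΔT = P·[1/(A₁E₁) + 1/(A₂E₂)].
|α₁ − α₂|·ΔT = 3.9×10⁻⁶ × 42 = 0.0001638.
1/(A₁E₁) + 1/(A₂E₂) = 1/(825×209×10³) + 1/(1950×106×10³) = 1.064×10⁻⁸ N⁻¹.
So P = 0.0001638 / 1.064×10⁻⁸ = 15.4 kN.
σ_{titanium alloy} = P/A₂ = 15400/1950 = 7.897 MPa, tensile.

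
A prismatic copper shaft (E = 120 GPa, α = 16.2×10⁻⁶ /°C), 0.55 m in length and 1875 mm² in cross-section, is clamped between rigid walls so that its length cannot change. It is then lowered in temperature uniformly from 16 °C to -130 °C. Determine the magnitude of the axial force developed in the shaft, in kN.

The ends cannot move, so σ = EαΔT = 120×10³ × 16.2×10⁻⁶ × 146 = 283.8 MPa.
Then P = σA = 283.8 × 1875 mm² = 532.2 kN, tensile.

P ≈ 532 kN (tensile)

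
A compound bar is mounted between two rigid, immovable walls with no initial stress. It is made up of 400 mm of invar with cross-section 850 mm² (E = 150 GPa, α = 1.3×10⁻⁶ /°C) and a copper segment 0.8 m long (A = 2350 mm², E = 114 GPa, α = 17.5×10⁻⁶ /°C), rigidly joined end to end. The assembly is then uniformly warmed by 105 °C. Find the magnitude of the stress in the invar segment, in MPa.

σ ≈ 293 MPa (compressive)

With the walls removed the bar would change length by δ_free = Σ αᵢΔT Lᵢ = 1.3×10⁻⁶×105×400 + 17.5×10⁻⁶×105×800 = 1.525 mm.
The walls prevent any net length change, so an axial force P (same in every segment) develops. Compatibility: P · Σ Lᵢ/(AᵢEᵢ) = δ_free.
The series flexibility is Σ Lᵢ/(AᵢEᵢ) = 400/(850×150×10³) + 800/(2350×114×10³) = 6.123×10⁻⁶ mm/N.
P = 1.525 / 6.123×10⁻⁶ = 249000 N = 249 kN, compressive.
σ_{invar} = P / A = 249000 / 850 = 292.9 MPa.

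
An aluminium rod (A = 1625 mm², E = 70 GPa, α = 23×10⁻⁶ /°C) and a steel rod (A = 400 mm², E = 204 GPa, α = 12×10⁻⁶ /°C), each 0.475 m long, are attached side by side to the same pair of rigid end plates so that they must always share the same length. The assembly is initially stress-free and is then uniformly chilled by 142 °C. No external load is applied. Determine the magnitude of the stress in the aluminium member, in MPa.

Both members must finish at the same length. With the larger α, the aluminium tends to over-contract; the plates restrain it, putting the aluminium in tension and the steel in compression. With no external load the two internal forces are equal and opposite, magnitude P.
Compatibility of the two members (thermal + elastic change equal): (α₁ − α₂)ΔT = P·[1/(A₁E₁) + 1/(A₂E₂)].
|α₁ − α₂|·ΔT = 11×10⁻⁶ × 142 = 0.001562.
1/(A₁E₁) + 1/(A₂E₂) = 1/(1625×70×10³) + 1/(400×204×10³) = 2.105×10⁻⁸ N⁻¹.
P = 0.001562 / 2.105×10⁻⁸ = 74220 N = 74.22 kN.
σ_{aluminium} = P/A₁ = 74220/1625 = 45.67 MPa, tensile.

σ ≈ 45.7 MPa (tensile)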